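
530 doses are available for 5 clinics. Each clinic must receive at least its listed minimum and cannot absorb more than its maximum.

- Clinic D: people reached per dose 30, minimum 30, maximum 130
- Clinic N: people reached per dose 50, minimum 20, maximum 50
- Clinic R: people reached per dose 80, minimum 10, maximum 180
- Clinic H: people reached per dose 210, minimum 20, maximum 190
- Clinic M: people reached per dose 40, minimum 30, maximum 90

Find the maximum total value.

60900

Meeting every minimum uses 30+20+10+20+30 = 110 doses, leaving 420.
Rank by people reached per dose: Clinic H 210 > Clinic R 80 > Clinic N 50 > Clinic M 40 > Clinic D 30.
Give Clinic H 170 more to hit its cap of 190 → 250 left.
Clinic R takes 170 more to reach its cap of 180 → 80 left.
Clinic N: +30 to 50 (cap) → 50 left.
Clinic M: +50 (room for 60) → 80. Pool exhausted.
Total = 30×30 + 50×50 + 80×180 + 210×190 + 40×80 = 60900.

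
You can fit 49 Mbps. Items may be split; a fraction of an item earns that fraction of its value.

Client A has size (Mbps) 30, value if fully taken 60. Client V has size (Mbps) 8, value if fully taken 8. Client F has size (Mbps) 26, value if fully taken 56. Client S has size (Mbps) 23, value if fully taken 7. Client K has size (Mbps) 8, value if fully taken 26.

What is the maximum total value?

Best value per unit of size first: Client K 26/8≈3.25, Client F 56/26≈2.15, Client A 60/30≈2, Client V 8/8≈1, Client S 7/23≈0.304.
All 8 Mbps of Client K fit (value 26) — 41 remain.
Client F: take in full, 26 Mbps for value 56 — 15 left.
Only 15 Mbps remain; take 15/30 of Client A for value 60×15/30 = 30.
Total value = 112.

112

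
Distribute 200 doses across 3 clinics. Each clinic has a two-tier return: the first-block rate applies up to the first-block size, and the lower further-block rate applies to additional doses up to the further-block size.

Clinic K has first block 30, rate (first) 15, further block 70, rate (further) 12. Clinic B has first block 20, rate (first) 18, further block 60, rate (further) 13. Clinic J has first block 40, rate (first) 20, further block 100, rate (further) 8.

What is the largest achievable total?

Treat each block as its own option and order by rate: Clinic J/T1 20 > Clinic B/T1 18 > Clinic K/T1 15 > Clinic B/T2 13 > Clinic K/T2 12 > Clinic J/T2 8.
Clinic J T1 at 20: fill all 40 — 160 left.
Clinic B T1 at 18: fill all 20 — 140 left.
Clinic K T1 at 15: fill all 30 — 110 left.
Fill Clinic B T2 block (60 at 13) — 50 left.
Clinic K/T2: +50 of 70 at 12; pool empty.
Total = 20×40 + 18×20 + 15×30 + 13×60 + 12×50 = 2990.

2990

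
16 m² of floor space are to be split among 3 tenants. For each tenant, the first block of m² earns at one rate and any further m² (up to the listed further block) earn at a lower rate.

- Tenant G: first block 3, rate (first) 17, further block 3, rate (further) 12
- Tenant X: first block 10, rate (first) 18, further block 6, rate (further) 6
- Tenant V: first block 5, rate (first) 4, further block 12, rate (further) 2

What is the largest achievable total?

Order all 6 blocks by rate: Tenant X/first 18 > Tenant G/first 17 > Tenant G/second 12 > Tenant X/second 6 > Tenant V/first 4 > Tenant V/second 2.
Tenant X first at 18: fill all 10 ; 6 left.
Fill Tenant G first block (3 at 17) ; 3 left.
Fill Tenant G second block (3 at 12) ; 0 left.
Total = 18×10 + 17×3 + 12×3 = 267.

267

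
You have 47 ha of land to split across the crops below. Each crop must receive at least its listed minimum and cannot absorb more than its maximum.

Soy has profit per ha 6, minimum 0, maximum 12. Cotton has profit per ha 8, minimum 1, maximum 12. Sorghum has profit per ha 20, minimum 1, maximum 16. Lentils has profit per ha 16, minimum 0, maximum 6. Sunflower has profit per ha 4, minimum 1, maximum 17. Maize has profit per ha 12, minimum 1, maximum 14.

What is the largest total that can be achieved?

668

Meeting every minimum uses 0+1+1+0+1+1 = 4 ha, leaving 43.
Order the crops by profit per ha: Sorghum 20 > Lentils 16 > Maize 12 > Cotton 8 > Soy 6 > Sunflower 4.
Sorghum: +15 to 16 (cap) ; 28 left.
Lentils takes 6 more to reach its cap of 6 ; 22 left.
Maize takes 13 more to reach its cap of 14 ; 9 left.
Only 9 left; Cotton takes them to reach 10.
Total = 8×10 + 20×16 + 16×6 + 4×1 + 12×14 = 668.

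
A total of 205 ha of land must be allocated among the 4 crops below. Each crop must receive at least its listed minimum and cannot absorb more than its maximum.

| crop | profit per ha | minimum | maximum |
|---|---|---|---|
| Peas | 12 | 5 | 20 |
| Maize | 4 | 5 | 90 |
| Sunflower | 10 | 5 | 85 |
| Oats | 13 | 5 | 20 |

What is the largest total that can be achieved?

1670

Meeting every minimum uses 5+5+5+5 = 20 ha, leaving 185.
Order the crops by profit per ha: Oats 13 > Peas 12 > Sunflower 10 > Maize 4.
Oats: +15 to 20 (cap) ; 170 left.
Peas: +15 to 20 (cap) ; 155 left.
Give Sunflower 80 more to hit its cap of 85 ; 75 left.
Maize: +75 (room for 85) → 80. Pool exhausted.
Total = 12×20 + 4×80 + 10×85 + 13×20 = 1670.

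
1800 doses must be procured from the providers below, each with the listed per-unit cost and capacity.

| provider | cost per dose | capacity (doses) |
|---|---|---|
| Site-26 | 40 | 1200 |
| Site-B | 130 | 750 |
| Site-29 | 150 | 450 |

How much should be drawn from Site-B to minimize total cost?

600

Fill from the cheapest provider first.
Take 1200 from Site-26 at 40 — need 600 more.
Take 600 from Site-B at 130 to finish.
Site-29: unused.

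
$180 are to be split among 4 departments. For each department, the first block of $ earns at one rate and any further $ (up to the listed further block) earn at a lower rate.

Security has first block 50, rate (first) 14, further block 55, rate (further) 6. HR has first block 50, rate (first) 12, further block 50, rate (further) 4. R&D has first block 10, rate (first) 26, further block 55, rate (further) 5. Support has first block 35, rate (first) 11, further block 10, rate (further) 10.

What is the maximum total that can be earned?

Rank every tier by rate: R&D/tier1 26 > Security/tier1 14 > HR/tier1 12 > Support/tier1 11 > Support/tier2 10 > Security/tier2 6 > R&D/tier2 5 > HR/tier2 4.
Fill R&D tier1 block (10 at 26) — 170 left.
Fill Security tier1 block (50 at 14) — 120 left.
Fill HR tier1 block (50 at 12) — 70 left.
Fill Support tier1 block (35 at 11) — 35 left.
Support/tier2 (10): +10 — 25 left.
25 remain; put them into Security tier2 at 6.
Total = 26×10 + 14×50 + 12×50 + 11×35 + 10×10 + 6×25 = 2195.

2195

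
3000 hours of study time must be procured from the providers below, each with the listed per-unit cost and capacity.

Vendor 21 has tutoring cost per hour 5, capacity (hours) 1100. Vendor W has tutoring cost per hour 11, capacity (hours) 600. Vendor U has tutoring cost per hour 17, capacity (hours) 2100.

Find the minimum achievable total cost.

34200

Use providers in increasing cost order.
Take 1100 from Vendor 21 at 5 ; need 1900 more.
Vendor W at 11: take all 600 hours ; 1300 still needed.
Take 1300 from Vendor U at 17 to finish.
Cost = 1100×5 + 600×11 + 1300×17 = 34200.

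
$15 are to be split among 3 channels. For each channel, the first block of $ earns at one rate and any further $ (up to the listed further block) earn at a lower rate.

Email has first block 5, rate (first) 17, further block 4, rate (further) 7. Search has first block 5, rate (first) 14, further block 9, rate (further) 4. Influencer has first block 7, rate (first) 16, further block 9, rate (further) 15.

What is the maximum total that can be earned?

242

Order all 6 blocks by rate: Email/T1 17 > Influencer/T1 16 > Influencer/T2 15 > Search/T1 14 > Email/T2 7 > Search/T2 4.
Email T1 at 17: fill all 5 → 10 left.
Influencer/T1 (16): +7 → 3 left.
Influencer/T2: +3 of 9 at 15; pool empty.
Total = 17×5 + 16×7 + 15×3 = 242.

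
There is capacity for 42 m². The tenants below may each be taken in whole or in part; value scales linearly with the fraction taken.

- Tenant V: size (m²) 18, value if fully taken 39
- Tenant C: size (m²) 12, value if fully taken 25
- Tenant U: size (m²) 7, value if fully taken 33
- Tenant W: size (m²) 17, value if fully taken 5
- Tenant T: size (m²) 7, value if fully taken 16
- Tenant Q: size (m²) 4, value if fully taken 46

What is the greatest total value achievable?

Sort by value density: Tenant Q 46/4≈11.5, Tenant U 33/7≈4.71, Tenant T 16/7≈2.29, Tenant V 39/18≈2.17, Tenant C 25/12≈2.08, Tenant W 5/17≈0.294.
Tenant Q: take in full, 4 m² for value 46 — 38 left.
All 7 m² of Tenant U fit (value 33) — 31 remain.
Tenant T: take in full, 7 m² for value 16 — 24 left.
Tenant V: take in full, 18 m² for value 39 — 6 left.
6 m² left: a 6/12 share of Tenant C gives 25×6/12 = 12.5.
Total value = 146.5.

146.5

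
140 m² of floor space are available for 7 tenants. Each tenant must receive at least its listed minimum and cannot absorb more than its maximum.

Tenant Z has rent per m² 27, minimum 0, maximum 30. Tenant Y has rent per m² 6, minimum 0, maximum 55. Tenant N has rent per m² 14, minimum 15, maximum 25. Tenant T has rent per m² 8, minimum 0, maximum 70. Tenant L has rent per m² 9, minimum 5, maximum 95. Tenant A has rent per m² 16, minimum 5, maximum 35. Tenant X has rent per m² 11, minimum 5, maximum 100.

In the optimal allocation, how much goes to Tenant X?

Meeting every minimum uses 0+0+15+0+5+5+5 = 30 m², leaving 110.
Order the tenants by rent per m²: Tenant Z 27 > Tenant A 16 > Tenant N 14 > Tenant X 11 > Tenant L 9 > Tenant T 8 > Tenant Y 6.
Tenant Z takes 30 more to reach its cap of 30 — 80 left.
Give Tenant A 30 more to hit its cap of 35 — 50 left.
Tenant N takes 10 more to reach its cap of 25 — 40 left.
Tenant X has room for 95 more but only 40 remain, so it gets 45.

45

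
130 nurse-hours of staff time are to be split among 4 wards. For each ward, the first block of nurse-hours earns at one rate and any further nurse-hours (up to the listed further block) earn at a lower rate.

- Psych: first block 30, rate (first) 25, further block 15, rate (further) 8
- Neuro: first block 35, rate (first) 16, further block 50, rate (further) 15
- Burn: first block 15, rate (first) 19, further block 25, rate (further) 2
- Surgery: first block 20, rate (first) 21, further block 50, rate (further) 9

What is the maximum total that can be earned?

2465

Rank every tier by rate: Psych/first 25 > Surgery/first 21 > Burn/first 19 > Neuro/first 16 > Neuro/second 15 > Surgery/second 9 > Psych/second 8 > Burn/second 2.
Psych first at 25: fill all 30 → 100 left.
Surgery first at 21: fill all 20 → 80 left.
Burn/first (19): +15 → 65 left.
Neuro/first (16): +35 → 30 left.
Neuro second at 15: only 30 left, fill 30.
Total = 25×30 + 21×20 + 19×15 + 16×35 + 15×30 = 2465.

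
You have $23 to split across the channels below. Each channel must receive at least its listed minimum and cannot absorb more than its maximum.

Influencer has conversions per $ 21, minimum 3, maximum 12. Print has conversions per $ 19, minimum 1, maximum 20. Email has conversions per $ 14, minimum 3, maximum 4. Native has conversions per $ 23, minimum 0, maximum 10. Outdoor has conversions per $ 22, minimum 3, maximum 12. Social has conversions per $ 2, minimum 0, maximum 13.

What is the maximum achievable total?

Meeting every minimum uses 3+1+3+0+3+0 = 10 $, leaving 13.
Rank by conversions per $: Native 23 > Outdoor 22 > Influencer 21 > Print 19 > Email 14 > Social 2.
Native: +10 to 10 (cap) ; 3 left.
Outdoor has room for 9 more but only 3 remain, so it gets 6.
Total = 21×3 + 19×1 + 14×3 + 23×10 + 22×6 = 486.

486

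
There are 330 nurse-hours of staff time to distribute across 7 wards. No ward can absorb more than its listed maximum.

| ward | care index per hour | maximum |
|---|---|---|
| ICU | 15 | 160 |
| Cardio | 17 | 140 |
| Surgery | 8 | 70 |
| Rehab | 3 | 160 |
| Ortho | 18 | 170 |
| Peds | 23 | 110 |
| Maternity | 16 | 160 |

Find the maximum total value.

6440

Rank by care index per hour: Peds 23 > Ortho 18 > Cardio 17 > Maternity 16 > ICU 15 > Surgery 8 > Rehab 3.
Peds: +110 to 110 (cap) ; 220 left.
Ortho takes 170 to reach its cap of 170 ; 50 left.
Cardio has room for 140 but only 50 remain, so it gets 50.
Total = 17×50 + 18×170 + 23×110 = 6440.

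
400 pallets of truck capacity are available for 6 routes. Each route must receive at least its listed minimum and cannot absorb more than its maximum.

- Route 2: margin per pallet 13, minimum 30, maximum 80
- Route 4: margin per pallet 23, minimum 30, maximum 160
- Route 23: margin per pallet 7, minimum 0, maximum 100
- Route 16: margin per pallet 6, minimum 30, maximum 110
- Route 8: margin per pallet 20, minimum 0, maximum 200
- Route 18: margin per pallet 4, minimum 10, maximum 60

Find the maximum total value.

7690

Meeting every minimum uses 30+30+0+30+0+10 = 100 pallets, leaving 300.
Highest margin per pallet first: Route 4 23 > Route 8 20 > Route 2 13 > Route 23 7 > Route 16 6 > Route 18 4.
Route 4 takes 130 more to reach its cap of 160 — 170 left.
Route 8 has room for 200 more but only 170 remain, so it gets 170.
Total = 13×30 + 23×160 + 6×30 + 20×170 + 4×10 = 7690.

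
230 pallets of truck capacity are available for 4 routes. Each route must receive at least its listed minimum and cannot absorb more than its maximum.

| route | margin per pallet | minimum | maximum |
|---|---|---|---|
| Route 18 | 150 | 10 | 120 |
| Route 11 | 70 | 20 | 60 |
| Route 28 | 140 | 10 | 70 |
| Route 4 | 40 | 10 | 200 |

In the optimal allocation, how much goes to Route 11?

Meeting every minimum uses 10+20+10+10 = 50 pallets, leaving 180.
Highest margin per pallet first: Route 18 150 > Route 28 140 > Route 11 70 > Route 4 40.
Route 18 takes 110 more to reach its cap of 120 — 70 left.
Give Route 28 60 more to hit its cap of 70 — 10 left.
Only 10 left; Route 11 takes them to reach 30.

30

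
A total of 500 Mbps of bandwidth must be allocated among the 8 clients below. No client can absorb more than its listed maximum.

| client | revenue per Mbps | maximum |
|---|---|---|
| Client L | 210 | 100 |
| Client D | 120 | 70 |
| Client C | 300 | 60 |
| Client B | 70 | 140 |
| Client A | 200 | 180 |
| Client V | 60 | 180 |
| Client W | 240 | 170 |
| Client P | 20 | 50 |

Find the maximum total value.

113800

Order the clients by revenue per Mbps: Client C 300 > Client W 240 > Client L 210 > Client A 200 > Client D 120 > Client B 70 > Client V 60 > Client P 20.
Give Client C 60 to hit its cap of 60 ; 440 left.
Client W: +170 to 170 (cap) ; 270 left.
Give Client L 100 to hit its cap of 100 ; 170 left.
Client A: +170 (room for 180) → 170. Pool exhausted.
Total = 210×100 + 300×60 + 200×170 + 240×170 = 113800.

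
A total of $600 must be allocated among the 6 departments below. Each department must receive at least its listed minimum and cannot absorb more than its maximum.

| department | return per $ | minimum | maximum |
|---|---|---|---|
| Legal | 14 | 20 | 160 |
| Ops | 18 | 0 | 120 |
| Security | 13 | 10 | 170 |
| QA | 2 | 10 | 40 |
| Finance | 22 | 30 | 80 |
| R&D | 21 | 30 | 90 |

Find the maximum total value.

Meeting every minimum uses 20+0+10+10+30+30 = 100 $, leaving 500.
Rank by return per $: Finance 22 > R&D 21 > Ops 18 > Legal 14 > Security 13 > QA 2.
Finance: +50 to 80 (cap) ; 450 left.
Give R&D 60 more to hit its cap of 90 ; 390 left.
Give Ops 120 more to hit its cap of 120 ; 270 left.
Legal: +140 to 160 (cap) ; 130 left.
Security has room for 160 more but only 130 remain, so it gets 140.
Total = 14×160 + 18×120 + 13×140 + 2×10 + 22×80 + 21×90 = 9890.

9890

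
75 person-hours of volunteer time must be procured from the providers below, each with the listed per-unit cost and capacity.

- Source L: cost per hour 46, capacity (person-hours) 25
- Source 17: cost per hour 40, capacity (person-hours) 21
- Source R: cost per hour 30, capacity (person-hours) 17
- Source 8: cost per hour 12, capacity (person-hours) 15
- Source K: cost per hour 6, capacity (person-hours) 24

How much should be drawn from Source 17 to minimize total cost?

19

Cheapest first:
Take 24 from Source K at 6 — need 51 more.
Take 15 from Source 8 at 12 — need 36 more.
Source R (30): use full 17 — 19 person-hours to go.
Take 19 from Source 17 at 40 to finish.
Source L: unused.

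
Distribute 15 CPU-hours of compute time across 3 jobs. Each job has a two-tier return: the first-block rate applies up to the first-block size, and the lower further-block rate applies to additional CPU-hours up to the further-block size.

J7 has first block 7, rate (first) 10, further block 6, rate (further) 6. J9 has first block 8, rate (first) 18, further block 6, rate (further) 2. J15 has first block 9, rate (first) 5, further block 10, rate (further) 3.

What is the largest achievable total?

Order all 6 blocks by rate: J9/T1 18 > J7/T1 10 > J7/T2 6 > J15/T1 5 > J15/T2 3 > J9/T2 2.
Fill J9 T1 block (8 at 18) ; 7 left.
Fill J7 T1 block (7 at 10) ; 0 left.
Total = 18×8 + 10×7 = 214.

214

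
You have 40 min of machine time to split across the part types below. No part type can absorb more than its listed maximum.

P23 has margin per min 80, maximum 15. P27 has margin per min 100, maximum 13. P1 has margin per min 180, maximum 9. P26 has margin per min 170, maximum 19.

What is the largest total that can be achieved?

Order the part types by margin per min: P1 180 > P26 170 > P27 100 > P23 80.
Give P1 9 to hit its cap of 9 — 31 left.
Give P26 19 to hit its cap of 19 — 12 left.
P27 has room for 13 but only 12 remain, so it gets 12.
Total = 100×12 + 180×9 + 170×19 = 6050.

6050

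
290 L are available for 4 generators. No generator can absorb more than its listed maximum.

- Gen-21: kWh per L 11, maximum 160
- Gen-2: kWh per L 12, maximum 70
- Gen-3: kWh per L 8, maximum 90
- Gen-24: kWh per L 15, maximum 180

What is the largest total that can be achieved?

Rank by kWh per L: Gen-24 15 > Gen-2 12 > Gen-21 11 > Gen-3 8.
Give Gen-24 180 to hit its cap of 180 → 110 left.
Gen-2: +70 to 70 (cap) → 40 left.
Only 40 left; Gen-21 takes them to reach 40.
Total = 11×40 + 12×70 + 15×180 = 3980.

3980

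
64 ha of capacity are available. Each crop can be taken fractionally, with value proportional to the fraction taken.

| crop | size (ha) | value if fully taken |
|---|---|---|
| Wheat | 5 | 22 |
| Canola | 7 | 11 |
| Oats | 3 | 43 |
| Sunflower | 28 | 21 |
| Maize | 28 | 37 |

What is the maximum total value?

Sort by value density: Oats 43/3≈14.3, Wheat 22/5≈4.4, Canola 11/7≈1.57, Maize 37/28≈1.32, Sunflower 21/28≈0.75.
All 3 ha of Oats fit (value 43) ; 61 remain.
Wheat: take in full, 5 ha for value 22 ; 56 left.
Canola: take in full, 7 ha for value 11 ; 49 left.
All 28 ha of Maize fit (value 37) ; 21 remain.
Fill the last 21 ha with part of Sunflower: 21/28 of it earns 15.75.
Total value = 128.75.

128.75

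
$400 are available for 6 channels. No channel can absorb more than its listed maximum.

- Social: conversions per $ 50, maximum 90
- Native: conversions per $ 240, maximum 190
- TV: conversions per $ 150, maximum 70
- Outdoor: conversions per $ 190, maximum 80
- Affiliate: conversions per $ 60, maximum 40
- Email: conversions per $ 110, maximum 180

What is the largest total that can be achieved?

Order the channels by conversions per $: Native 240 > Outdoor 190 > TV 150 > Email 110 > Affiliate 60 > Social 50.
Native takes 190 to reach its cap of 190 — 210 left.
Outdoor takes 80 to reach its cap of 80 — 130 left.
Give TV 70 to hit its cap of 70 — 60 left.
Email: +60 (room for 180) → 60. Pool exhausted.
Total = 240×190 + 150×70 + 190×80 + 110×60 = 77900.

77900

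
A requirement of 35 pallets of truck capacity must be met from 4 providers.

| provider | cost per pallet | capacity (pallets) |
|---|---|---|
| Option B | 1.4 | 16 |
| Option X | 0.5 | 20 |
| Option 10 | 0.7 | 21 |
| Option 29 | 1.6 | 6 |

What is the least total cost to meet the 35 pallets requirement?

20.5

Cheapest first:
Option X (0.5): use full 20 → 15 pallets to go.
Take 15 from Option 10 at 0.7 to finish.
Option B, Option 29: unused.
Cost = 20×0.5 + 15×0.7 = 20.5.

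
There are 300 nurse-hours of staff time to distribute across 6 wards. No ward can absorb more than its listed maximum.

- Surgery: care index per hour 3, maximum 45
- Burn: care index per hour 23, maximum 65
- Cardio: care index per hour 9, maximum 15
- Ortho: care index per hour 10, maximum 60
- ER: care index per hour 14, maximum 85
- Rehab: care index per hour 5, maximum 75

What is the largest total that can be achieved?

Order the wards by care index per hour: Burn 23 > ER 14 > Ortho 10 > Cardio 9 > Rehab 5 > Surgery 3.
Burn: +65 to 65 (cap) ; 235 left.
Give ER 85 to hit its cap of 85 ; 150 left.
Ortho: +60 to 60 (cap) ; 90 left.
Cardio takes 15 to reach its cap of 15 ; 75 left.
Give Rehab 75 to hit its cap of 75 ; 0 left.
Total = 23×65 + 9×15 + 10×60 + 14×85 + 5×75 = 3795.

3795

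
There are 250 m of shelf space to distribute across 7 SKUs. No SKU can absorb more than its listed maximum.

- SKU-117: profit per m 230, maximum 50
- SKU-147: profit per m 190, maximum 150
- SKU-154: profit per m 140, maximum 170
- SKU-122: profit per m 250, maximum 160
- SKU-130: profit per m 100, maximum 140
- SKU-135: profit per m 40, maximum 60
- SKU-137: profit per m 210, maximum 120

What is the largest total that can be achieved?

Order the SKUs by profit per m: SKU-122 250 > SKU-117 230 > SKU-137 210 > SKU-147 190 > SKU-154 140 > SKU-130 100 > SKU-135 40.
SKU-122: +160 to 160 (cap) — 90 left.
Give SKU-117 50 to hit its cap of 50 — 40 left.
SKU-137: +40 (room for 120) → 40. Pool exhausted.
Total = 230×50 + 250×160 + 210×40 = 59900.

59900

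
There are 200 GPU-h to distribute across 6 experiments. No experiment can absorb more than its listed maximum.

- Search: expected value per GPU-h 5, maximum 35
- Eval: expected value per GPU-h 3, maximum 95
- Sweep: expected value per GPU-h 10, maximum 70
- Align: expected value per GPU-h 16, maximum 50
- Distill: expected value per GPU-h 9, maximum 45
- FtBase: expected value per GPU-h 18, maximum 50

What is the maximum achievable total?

2670

Order the experiments by expected value per GPU-h: FtBase 18 > Align 16 > Sweep 10 > Distill 9 > Search 5 > Eval 3.
FtBase: +50 to 50 (cap) ; 150 left.
Align: +50 to 50 (cap) ; 100 left.
Give Sweep 70 to hit its cap of 70 ; 30 left.
Only 30 left; Distill takes them to reach 30.
Total = 10×70 + 16×50 + 9×30 + 18×50 = 2670.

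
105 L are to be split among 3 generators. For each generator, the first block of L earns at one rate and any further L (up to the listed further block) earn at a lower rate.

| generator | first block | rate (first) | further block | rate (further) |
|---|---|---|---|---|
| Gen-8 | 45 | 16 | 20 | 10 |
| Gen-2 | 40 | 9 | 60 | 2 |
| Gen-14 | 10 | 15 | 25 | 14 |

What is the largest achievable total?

Treat each block as its own option and order by rate: Gen-8/T1 16 > Gen-14/T1 15 > Gen-14/T2 14 > Gen-8/T2 10 > Gen-2/T1 9 > Gen-2/T2 2.
Gen-8 T1 at 16: fill all 45 — 60 left.
Gen-14/T1 (15): +10 — 50 left.
Gen-14 T2 at 14: fill all 25 — 25 left.
Fill Gen-8 T2 block (20 at 10) — 5 left.
Gen-2 T1 at 9: only 5 left, fill 5.
Total = 16×45 + 15×10 + 14×25 + 10×20 + 9×5 = 1465.

1465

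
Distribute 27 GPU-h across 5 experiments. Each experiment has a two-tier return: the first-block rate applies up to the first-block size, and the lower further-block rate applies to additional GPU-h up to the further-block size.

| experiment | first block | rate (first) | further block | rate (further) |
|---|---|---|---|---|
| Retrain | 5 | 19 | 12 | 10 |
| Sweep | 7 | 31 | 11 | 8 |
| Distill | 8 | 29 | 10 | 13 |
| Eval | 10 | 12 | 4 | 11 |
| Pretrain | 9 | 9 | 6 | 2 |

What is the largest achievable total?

635

Treat each block as its own option and order by rate: Sweep/first 31 > Distill/first 29 > Retrain/first 19 > Distill/second 13 > Eval/first 12 > Eval/second 11 > Retrain/second 10 > Pretrain/first 9 > Sweep/second 8 > Pretrain/second 2.
Sweep/first (31): +7 → 20 left.
Distill first at 29: fill all 8 → 12 left.
Retrain/first (19): +5 → 7 left.
Distill/second: +7 of 10 at 13; pool empty.
Total = 31×7 + 29×8 + 19×5 + 13×7 = 635.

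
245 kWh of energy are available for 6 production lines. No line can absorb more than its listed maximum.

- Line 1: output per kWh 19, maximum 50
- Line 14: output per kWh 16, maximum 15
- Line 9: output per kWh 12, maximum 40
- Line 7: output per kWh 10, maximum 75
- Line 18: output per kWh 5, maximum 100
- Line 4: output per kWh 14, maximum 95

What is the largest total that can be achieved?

Rank by output per kWh: Line 1 19 > Line 14 16 > Line 4 14 > Line 9 12 > Line 7 10 > Line 18 5.
Give Line 1 50 to hit its cap of 50 — 195 left.
Give Line 14 15 to hit its cap of 15 — 180 left.
Line 4: +95 to 95 (cap) — 85 left.
Line 9 takes 40 to reach its cap of 40 — 45 left.
Line 7: +45 (room for 75) → 45. Pool exhausted.
Total = 19×50 + 16×15 + 12×40 + 10×45 + 14×95 = 3450.

3450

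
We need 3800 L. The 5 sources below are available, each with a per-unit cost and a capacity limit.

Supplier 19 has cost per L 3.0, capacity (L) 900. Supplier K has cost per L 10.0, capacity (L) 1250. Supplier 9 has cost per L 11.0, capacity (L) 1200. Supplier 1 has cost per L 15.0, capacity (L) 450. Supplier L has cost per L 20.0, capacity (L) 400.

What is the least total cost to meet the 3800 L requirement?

35150

Cheapest first:
Supplier 19 (3.0): use full 900 ; 2900 L to go.
Take 1250 from Supplier K at 10.0 ; need 1650 more.
Take 1200 from Supplier 9 at 11.0 ; need 450 more.
Take 450 from Supplier 1 at 15.0 ; need 0 more.
Supplier L: unused.
Cost = 900×3.0 + 1250×10.0 + 1200×11.0 + 450×15.0 = 35150.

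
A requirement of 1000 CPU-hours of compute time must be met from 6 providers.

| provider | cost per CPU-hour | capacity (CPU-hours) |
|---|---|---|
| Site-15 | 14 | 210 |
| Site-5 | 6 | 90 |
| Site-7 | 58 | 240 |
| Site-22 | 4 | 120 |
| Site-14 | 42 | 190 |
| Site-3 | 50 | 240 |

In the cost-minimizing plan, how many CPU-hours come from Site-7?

Use providers in increasing cost order.
Site-22 at 4: take all 120 CPU-hours — 880 still needed.
Take 90 from Site-5 at 6 — need 790 more.
Take 210 from Site-15 at 14 — need 580 more.
Site-14 at 42: take all 190 CPU-hours — 390 still needed.
Site-3 at 50: take all 240 CPU-hours — 150 still needed.
Site-7 at 58: take 150 of its 240 — requirement met.

150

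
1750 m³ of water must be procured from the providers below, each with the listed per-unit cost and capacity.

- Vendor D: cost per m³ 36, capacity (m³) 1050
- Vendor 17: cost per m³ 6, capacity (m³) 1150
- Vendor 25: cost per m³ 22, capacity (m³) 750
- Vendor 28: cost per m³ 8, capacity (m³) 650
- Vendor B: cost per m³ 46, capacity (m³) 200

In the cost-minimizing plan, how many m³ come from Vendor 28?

Cheapest first:
Take 1150 from Vendor 17 at 6 ; need 600 more.
Take 600 from Vendor 28 at 8 to finish.
Vendor 25, Vendor D, Vendor B: unused.

600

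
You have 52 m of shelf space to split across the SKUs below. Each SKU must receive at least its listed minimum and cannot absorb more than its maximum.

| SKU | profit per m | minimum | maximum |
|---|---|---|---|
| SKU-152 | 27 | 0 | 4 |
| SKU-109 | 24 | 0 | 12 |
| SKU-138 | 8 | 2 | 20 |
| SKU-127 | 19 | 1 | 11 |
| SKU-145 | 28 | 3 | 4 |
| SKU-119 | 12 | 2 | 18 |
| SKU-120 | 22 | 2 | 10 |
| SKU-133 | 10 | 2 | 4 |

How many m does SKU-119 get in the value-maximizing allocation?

7

Meeting every minimum uses 0+0+2+1+3+2+2+2 = 12 m, leaving 40.
Highest profit per m first: SKU-145 28 > SKU-152 27 > SKU-109 24 > SKU-120 22 > SKU-127 19 > SKU-119 12 > SKU-133 10 > SKU-138 8.
SKU-145 takes 1 more to reach its cap of 4 ; 39 left.
SKU-152 takes 4 more to reach its cap of 4 ; 35 left.
SKU-109 takes 12 more to reach its cap of 12 ; 23 left.
SKU-120: +8 to 10 (cap) ; 15 left.
SKU-127: +10 to 11 (cap) ; 5 left.
SKU-119: +5 (room for 16) → 7. Pool exhausted.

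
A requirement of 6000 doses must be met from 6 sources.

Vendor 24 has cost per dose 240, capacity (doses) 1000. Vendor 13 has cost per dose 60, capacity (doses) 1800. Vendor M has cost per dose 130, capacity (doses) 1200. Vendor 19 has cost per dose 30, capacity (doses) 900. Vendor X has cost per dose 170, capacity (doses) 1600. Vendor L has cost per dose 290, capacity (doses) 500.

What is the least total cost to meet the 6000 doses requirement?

Fill from the cheapest source first.
Take 900 from Vendor 19 at 30 — need 5100 more.
Vendor 13 (60): use full 1800 — 3300 doses to go.
Take 1200 from Vendor M at 130 — need 2100 more.
Take 1600 from Vendor X at 170 — need 500 more.
Vendor 24 at 240: take 500 of its 1000 — requirement met.
Vendor L: unused.
Cost = 900×30 + 1800×60 + 1200×130 + 1600×170 + 500×240 = 683000.

683000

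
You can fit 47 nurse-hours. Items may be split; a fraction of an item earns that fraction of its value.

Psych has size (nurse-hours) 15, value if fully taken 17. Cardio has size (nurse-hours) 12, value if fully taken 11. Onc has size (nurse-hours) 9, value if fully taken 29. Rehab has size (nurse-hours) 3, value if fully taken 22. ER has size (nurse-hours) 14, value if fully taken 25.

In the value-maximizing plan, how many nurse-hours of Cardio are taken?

6

Sort by value density: Rehab 22/3≈7.33, Onc 29/9≈3.22, ER 25/14≈1.79, Psych 17/15≈1.13, Cardio 11/12≈0.917.
Rehab: take in full, 3 nurse-hours for value 22 — 44 left.
All 9 nurse-hours of Onc fit (value 29) — 35 remain.
ER: take in full, 14 nurse-hours for value 25 — 21 left.
Take all of Psych (15 nurse-hours, value 17) — 6 nurse-hours left.
Fill the last 6 nurse-hours with part of Cardio: 6/12 of it earns 5.5.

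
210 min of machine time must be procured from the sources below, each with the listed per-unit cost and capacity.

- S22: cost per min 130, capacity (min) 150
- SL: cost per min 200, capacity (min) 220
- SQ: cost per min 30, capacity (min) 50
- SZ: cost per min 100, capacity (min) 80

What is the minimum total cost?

Cheapest first:
SQ (30): use full 50 ; 160 min to go.
SZ (100): use full 80 ; 80 min to go.
S22 (130): take the remaining 80 ; done.
SL: unused.
Cost = 50×30 + 80×100 + 80×130 = 19900.

19900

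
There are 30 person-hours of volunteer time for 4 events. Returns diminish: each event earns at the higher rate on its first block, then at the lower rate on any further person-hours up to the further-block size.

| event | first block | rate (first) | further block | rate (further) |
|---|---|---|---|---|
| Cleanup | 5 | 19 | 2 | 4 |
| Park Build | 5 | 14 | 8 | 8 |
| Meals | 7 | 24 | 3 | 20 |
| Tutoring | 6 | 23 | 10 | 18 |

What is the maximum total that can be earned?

Treat each block as its own option and order by rate: Meals/T1 24 > Tutoring/T1 23 > Meals/T2 20 > Cleanup/T1 19 > Tutoring/T2 18 > Park Build/T1 14 > Park Build/T2 8 > Cleanup/T2 4.
Fill Meals T1 block (7 at 24) → 23 left.
Tutoring T1 at 23: fill all 6 → 17 left.
Meals/T2 (20): +3 → 14 left.
Fill Cleanup T1 block (5 at 19) → 9 left.
Tutoring/T2: +9 of 10 at 18; pool empty.
Total = 24×7 + 23×6 + 20×3 + 19×5 + 18×9 = 623.

623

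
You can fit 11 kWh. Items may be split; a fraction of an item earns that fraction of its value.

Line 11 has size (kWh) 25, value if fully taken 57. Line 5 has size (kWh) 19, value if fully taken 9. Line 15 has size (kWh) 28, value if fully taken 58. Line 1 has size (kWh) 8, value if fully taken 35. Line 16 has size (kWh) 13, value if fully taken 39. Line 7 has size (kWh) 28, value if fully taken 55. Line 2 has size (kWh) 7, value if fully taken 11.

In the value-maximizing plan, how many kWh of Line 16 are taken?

Best value per unit of size first: Line 1 35/8≈4.38, Line 16 39/13≈3, Line 11 57/25≈2.28, Line 15 58/28≈2.07, Line 7 55/28≈1.96, Line 2 11/7≈1.57, Line 5 9/19≈0.474.
All 8 kWh of Line 1 fit (value 35) ; 3 remain.
3 kWh left: a 3/13 share of Line 16 gives 39×3/13 = 9.

3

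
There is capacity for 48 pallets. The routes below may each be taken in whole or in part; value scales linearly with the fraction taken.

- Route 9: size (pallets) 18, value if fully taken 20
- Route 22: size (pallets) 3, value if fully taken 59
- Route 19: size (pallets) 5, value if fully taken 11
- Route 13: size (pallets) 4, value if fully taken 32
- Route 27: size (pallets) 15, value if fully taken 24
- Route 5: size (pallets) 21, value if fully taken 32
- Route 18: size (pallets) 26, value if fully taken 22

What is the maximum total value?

Best value per unit of size first: Route 22 59/3≈19.7, Route 13 32/4≈8, Route 19 11/5≈2.2, Route 27 24/15≈1.6, Route 5 32/21≈1.52, Route 9 20/18≈1.11, Route 18 22/26≈0.846.
Take all of Route 22 (3 pallets, value 59) → 45 pallets left.
All 4 pallets of Route 13 fit (value 32) → 41 remain.
All 5 pallets of Route 19 fit (value 11) → 36 remain.
Take all of Route 27 (15 pallets, value 24) → 21 pallets left.
Route 5: take in full, 21 pallets for value 32 → 0 left.
Total value = 158.

158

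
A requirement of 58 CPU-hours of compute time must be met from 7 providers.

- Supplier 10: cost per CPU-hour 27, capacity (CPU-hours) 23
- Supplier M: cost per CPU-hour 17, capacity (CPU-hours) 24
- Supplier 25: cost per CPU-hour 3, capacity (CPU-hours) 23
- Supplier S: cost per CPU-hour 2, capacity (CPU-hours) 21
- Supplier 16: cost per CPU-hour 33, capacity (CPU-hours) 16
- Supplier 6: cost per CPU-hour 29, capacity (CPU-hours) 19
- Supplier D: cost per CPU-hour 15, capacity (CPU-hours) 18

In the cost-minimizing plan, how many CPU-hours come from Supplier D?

Cheapest first:
Supplier S at 2: take all 21 CPU-hours — 37 still needed.
Take 23 from Supplier 25 at 3 — need 14 more.
Supplier D (15): take the remaining 14 — done.
Supplier M, Supplier 10, Supplier 6, Supplier 16: unused.

14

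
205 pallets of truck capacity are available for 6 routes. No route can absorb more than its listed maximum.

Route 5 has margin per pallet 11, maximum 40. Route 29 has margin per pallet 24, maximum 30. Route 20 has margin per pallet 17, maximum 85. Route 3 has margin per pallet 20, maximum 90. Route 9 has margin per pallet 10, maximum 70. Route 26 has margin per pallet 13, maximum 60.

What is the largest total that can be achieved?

3965

Rank by margin per pallet: Route 29 24 > Route 3 20 > Route 20 17 > Route 26 13 > Route 5 11 > Route 9 10.
Route 29: +30 to 30 (cap) — 175 left.
Route 3: +90 to 90 (cap) — 85 left.
Give Route 20 85 to hit its cap of 85 — 0 left.
Total = 24×30 + 17×85 + 20×90 = 3965.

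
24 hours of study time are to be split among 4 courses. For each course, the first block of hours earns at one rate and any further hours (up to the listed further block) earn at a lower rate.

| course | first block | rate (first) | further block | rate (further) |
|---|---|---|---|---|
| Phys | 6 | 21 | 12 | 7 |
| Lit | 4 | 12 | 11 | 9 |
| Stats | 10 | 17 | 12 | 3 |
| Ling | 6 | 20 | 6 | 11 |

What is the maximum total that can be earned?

440

Treat each block as its own option and order by rate: Phys/tier1 21 > Ling/tier1 20 > Stats/tier1 17 > Lit/tier1 12 > Ling/tier2 11 > Lit/tier2 9 > Phys/tier2 7 > Stats/tier2 3.
Phys/tier1 (21): +6 — 18 left.
Ling/tier1 (20): +6 — 12 left.
Stats/tier1 (17): +10 — 2 left.
Lit/tier1: +2 of 4 at 12; pool empty.
Total = 21×6 + 20×6 + 17×10 + 12×2 = 440.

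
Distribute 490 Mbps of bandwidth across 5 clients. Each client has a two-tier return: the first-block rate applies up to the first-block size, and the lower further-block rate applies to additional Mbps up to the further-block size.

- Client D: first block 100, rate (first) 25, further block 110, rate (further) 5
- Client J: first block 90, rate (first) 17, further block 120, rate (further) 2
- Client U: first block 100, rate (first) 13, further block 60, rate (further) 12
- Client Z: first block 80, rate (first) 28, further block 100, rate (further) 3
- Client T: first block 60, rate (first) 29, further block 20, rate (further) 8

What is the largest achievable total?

10030

Order all 10 blocks by rate: Client T/T1 29 > Client Z/T1 28 > Client D/T1 25 > Client J/T1 17 > Client U/T1 13 > Client U/T2 12 > Client T/T2 8 > Client D/T2 5 > Client Z/T2 3 > Client J/T2 2.
Client T/T1 (29): +60 — 430 left.
Fill Client Z T1 block (80 at 28) — 350 left.
Client D/T1 (25): +100 — 250 left.
Client J/T1 (17): +90 — 160 left.
Client U/T1 (13): +100 — 60 left.
Fill Client U T2 block (60 at 12) — 0 left.
Total = 29×60 + 28×80 + 25×100 + 17×90 + 13×100 + 12×60 = 10030.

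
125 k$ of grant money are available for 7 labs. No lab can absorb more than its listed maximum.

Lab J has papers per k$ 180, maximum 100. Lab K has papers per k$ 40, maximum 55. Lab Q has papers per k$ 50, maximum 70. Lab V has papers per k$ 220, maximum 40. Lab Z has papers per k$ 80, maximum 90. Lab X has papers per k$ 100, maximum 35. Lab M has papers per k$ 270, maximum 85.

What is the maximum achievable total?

31750

Highest papers per k$ first: Lab M 270 > Lab V 220 > Lab J 180 > Lab X 100 > Lab Z 80 > Lab Q 50 > Lab K 40.
Give Lab M 85 to hit its cap of 85 — 40 left.
Lab V takes 40 to reach its cap of 40 — 0 left.
Total = 220×40 + 270×85 = 31750.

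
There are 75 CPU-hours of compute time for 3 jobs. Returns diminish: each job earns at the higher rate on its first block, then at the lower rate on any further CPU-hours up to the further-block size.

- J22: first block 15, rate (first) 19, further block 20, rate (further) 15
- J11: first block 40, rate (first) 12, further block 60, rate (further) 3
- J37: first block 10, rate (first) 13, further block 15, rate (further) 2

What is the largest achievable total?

1075

Order all 6 blocks by rate: J22/first 19 > J22/second 15 > J37/first 13 > J11/first 12 > J11/second 3 > J37/second 2.
J22 first at 19: fill all 15 → 60 left.
Fill J22 second block (20 at 15) → 40 left.
J37/first (13): +10 → 30 left.
J11/first: +30 of 40 at 12; pool empty.
Total = 19×15 + 15×20 + 13×10 + 12×30 = 1075.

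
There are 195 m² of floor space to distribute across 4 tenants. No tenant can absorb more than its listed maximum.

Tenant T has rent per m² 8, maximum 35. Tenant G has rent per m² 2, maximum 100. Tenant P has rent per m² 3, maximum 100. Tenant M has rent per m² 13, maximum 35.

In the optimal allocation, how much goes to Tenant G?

25

Rank by rent per m²: Tenant M 13 > Tenant T 8 > Tenant P 3 > Tenant G 2.
Tenant M: +35 to 35 (cap) — 160 left.
Give Tenant T 35 to hit its cap of 35 — 125 left.
Tenant P takes 100 to reach its cap of 100 — 25 left.
Tenant G has room for 100 but only 25 remain, so it gets 25.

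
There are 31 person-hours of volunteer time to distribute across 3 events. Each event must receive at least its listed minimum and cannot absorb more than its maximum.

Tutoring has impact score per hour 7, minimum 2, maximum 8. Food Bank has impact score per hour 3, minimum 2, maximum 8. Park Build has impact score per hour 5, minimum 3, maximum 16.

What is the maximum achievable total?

Meeting every minimum uses 2+2+3 = 7 person-hours, leaving 24.
Order the events by impact score per hour: Tutoring 7 > Park Build 5 > Food Bank 3.
Tutoring takes 6 more to reach its cap of 8 → 18 left.
Park Build takes 13 more to reach its cap of 16 → 5 left.
Food Bank: +5 (room for 6) → 7. Pool exhausted.
Total = 7×8 + 3×7 + 5×16 = 157.

157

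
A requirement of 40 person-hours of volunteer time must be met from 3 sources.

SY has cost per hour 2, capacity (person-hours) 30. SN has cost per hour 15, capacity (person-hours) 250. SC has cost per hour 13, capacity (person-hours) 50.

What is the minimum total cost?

190

Cheapest first:
SY at 2: take all 30 person-hours → 10 still needed.
SC (13): take the remaining 10 → done.
SN: unused.
Cost = 30×2 + 10×13 = 190.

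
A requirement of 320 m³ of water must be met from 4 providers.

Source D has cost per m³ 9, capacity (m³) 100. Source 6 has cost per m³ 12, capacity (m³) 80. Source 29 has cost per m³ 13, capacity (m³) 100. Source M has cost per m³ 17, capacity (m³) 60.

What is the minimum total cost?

3840

Fill from the cheapest provider first.
Take 100 from Source D at 9 → need 220 more.
Source 6 at 12: take all 80 m³ → 140 still needed.
Take 100 from Source 29 at 13 → need 40 more.
Source M at 17: take 40 of its 60 → requirement met.
Cost = 100×9 + 80×12 + 100×13 + 40×17 = 3840.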